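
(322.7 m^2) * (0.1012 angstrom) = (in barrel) 2.054e-08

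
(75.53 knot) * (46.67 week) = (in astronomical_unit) 0.007331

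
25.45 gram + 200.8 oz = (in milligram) 5.718e+06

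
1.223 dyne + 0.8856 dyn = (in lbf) 4.74e-06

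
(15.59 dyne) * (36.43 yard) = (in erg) 5.193e+04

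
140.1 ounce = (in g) 3972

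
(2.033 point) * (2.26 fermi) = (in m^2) 1.621e-18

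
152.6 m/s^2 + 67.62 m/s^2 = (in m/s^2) 220.2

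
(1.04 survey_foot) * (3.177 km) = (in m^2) 1007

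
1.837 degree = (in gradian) 2.041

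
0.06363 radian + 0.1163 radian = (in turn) 0.02864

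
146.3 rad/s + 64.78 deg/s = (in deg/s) 8447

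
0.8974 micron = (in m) 8.974e-07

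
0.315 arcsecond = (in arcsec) 0.315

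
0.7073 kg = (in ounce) 24.95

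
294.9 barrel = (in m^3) 46.89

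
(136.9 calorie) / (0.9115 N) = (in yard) 687.2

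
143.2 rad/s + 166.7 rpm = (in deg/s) 9205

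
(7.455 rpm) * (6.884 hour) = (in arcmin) 6.651e+07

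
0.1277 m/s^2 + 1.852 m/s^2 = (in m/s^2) 1.98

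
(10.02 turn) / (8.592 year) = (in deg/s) 1.331e-05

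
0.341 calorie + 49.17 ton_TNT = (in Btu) 1.95e+08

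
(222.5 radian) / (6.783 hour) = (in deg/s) 0.5221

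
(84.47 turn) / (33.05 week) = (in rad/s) 2.655e-05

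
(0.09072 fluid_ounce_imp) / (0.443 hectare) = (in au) 3.889e-21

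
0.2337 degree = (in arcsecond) 841.3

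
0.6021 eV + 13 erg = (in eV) 8.114e+12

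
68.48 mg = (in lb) 0.000151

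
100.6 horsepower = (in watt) 7.502e+04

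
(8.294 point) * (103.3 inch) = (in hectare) 7.677e-07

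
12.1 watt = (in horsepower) 0.01623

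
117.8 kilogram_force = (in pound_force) 259.7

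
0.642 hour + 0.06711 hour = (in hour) 0.7091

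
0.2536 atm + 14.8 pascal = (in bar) 0.2571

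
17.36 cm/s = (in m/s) 0.1736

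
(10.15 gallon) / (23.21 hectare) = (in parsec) 5.365e-24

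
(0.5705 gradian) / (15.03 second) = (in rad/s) 0.0005962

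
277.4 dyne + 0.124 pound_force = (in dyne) 5.544e+04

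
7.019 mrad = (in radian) 0.007019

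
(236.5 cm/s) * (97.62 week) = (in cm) 1.396e+10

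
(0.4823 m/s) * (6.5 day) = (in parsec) 8.778e-12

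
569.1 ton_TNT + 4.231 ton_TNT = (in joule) 2.399e+12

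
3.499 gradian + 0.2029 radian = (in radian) 0.2579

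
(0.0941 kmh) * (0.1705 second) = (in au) 2.979e-14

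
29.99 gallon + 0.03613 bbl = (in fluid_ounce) 4033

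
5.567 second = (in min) 0.09278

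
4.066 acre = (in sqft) 1.771e+05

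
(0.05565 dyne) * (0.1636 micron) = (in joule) 9.104e-14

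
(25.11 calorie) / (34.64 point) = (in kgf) 876.7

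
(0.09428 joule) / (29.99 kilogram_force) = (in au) 2.143e-15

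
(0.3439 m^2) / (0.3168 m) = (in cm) 108.6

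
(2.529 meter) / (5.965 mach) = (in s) 0.001245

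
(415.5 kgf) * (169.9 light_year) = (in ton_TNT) 1.565e+12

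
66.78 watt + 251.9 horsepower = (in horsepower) 252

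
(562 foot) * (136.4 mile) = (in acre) 9292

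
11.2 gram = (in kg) 0.0112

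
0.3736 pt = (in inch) 0.005189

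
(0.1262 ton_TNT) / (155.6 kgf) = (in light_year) 3.658e-11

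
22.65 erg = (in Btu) 2.147e-09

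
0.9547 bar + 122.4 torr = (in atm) 1.103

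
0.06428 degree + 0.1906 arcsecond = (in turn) 0.0001787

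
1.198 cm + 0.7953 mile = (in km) 1.28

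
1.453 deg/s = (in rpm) 0.2422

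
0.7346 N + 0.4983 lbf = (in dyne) 2.951e+05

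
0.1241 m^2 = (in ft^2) 1.336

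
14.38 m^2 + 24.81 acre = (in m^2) 1.004e+05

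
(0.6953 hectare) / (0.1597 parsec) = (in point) 4e-09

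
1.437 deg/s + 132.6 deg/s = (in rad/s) 2.339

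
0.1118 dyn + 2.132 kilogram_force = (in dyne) 2.091e+06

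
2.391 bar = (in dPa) 2.391e+06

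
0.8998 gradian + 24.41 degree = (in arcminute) 1513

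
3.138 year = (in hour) 2.749e+04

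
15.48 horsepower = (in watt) 1.154e+04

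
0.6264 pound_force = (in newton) 2.786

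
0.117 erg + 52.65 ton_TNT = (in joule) 2.203e+11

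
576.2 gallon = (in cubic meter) 2.181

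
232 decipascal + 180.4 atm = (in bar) 182.8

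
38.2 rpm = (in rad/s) 4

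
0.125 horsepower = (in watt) 93.21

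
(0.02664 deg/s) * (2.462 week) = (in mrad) 6.923e+05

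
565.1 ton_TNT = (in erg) 2.364e+19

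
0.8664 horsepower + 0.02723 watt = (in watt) 646.1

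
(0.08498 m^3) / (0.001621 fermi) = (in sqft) 5.643e+17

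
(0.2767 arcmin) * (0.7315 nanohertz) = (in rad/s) 5.888e-14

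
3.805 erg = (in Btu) 3.606e-10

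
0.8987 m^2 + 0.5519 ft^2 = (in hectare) 9.5e-05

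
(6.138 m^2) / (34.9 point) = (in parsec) 1.616e-14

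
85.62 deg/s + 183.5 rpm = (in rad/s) 20.71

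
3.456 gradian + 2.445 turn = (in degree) 883.3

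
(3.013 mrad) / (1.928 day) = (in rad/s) 1.809e-08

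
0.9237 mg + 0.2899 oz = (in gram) 8.219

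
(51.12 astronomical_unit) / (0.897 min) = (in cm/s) 1.421e+13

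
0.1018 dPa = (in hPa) 0.0001018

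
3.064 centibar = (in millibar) 30.64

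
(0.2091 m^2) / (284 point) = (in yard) 2.282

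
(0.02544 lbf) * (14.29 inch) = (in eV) 2.564e+17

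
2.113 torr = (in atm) 0.00278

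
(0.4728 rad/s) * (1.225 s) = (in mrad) 579.2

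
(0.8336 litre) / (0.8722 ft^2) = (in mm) 10.29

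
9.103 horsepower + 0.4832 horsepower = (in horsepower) 9.586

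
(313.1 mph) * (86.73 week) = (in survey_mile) 4.562e+06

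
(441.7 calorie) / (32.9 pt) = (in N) 1.592e+05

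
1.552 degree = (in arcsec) 5587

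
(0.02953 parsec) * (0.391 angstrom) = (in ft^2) 3.835e+05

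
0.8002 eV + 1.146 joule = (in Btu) 0.001086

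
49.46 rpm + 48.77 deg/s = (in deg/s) 345.5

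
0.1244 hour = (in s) 447.8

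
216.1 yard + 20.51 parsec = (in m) 6.329e+17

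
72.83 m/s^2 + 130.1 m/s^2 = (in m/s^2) 202.9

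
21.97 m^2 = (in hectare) 0.002197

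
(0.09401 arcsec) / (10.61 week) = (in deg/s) 4.07e-12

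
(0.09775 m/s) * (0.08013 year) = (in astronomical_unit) 1.651e-06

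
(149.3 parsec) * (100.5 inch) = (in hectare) 1.176e+15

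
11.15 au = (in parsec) 5.406e-05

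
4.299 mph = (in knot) 3.736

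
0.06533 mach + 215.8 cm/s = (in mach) 0.07167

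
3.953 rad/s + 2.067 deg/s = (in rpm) 38.09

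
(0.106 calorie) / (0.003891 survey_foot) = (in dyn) 3.74e+07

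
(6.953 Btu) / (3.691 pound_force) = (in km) 0.4468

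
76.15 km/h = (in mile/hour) 47.32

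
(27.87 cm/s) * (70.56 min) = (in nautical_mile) 0.6371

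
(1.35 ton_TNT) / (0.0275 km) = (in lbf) 4.617e+07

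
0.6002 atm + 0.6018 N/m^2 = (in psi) 8.821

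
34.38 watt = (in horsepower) 0.0461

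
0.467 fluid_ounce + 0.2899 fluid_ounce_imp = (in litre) 0.02205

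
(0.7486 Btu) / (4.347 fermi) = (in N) 1.817e+17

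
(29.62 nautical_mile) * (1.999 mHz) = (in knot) 213.2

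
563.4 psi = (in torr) 2.914e+04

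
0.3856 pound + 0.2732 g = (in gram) 175.2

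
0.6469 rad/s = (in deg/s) 37.06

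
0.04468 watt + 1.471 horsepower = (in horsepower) 1.471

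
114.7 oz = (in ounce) 114.7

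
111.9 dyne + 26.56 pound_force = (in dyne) 1.181e+07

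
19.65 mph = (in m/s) 8.784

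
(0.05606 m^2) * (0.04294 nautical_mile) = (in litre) 4458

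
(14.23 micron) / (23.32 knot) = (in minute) 1.977e-08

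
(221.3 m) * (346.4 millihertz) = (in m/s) 76.66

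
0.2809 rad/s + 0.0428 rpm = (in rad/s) 0.2854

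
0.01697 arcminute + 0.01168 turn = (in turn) 0.01168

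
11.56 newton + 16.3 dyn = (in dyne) 1.156e+06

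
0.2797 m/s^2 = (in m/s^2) 0.2797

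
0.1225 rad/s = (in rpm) 1.17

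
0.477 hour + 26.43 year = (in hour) 2.315e+05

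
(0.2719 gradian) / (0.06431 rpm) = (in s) 0.6342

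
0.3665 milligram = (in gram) 0.0003665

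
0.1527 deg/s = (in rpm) 0.02545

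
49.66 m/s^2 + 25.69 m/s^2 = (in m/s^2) 75.35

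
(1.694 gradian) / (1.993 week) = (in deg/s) 1.265e-06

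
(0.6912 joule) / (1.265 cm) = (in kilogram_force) 5.572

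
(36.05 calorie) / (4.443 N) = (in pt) 9.623e+04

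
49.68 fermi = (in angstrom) 0.0004968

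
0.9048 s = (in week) 1.496e-06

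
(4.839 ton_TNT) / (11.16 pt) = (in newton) 5.143e+12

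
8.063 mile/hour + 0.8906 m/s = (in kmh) 16.18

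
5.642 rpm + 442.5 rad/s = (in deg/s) 2.539e+04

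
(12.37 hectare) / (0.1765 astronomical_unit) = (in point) 0.01328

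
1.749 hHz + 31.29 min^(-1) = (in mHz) 1.754e+05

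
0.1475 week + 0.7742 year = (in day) 283.6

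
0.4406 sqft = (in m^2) 0.04093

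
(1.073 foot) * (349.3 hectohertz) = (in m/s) 1.142e+04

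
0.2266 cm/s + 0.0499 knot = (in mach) 8.205e-05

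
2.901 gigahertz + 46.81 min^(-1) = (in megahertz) 2901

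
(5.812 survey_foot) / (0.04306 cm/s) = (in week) 0.006802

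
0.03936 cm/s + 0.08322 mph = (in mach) 0.0001104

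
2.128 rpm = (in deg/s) 12.77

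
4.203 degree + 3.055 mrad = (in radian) 0.07641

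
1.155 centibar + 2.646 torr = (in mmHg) 11.31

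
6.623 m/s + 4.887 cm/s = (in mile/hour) 14.92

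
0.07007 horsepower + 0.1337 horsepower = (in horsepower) 0.2038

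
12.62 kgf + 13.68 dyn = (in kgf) 12.62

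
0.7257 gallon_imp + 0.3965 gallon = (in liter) 4.8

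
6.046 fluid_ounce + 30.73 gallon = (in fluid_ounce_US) 3939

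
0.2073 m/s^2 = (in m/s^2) 0.2073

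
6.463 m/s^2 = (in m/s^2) 6.463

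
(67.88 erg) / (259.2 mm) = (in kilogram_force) 2.67e-06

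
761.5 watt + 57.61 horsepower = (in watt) 4.372e+04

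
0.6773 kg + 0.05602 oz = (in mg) 6.789e+05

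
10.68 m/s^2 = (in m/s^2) 10.68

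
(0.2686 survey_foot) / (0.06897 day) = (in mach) 4.035e-08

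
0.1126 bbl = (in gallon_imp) 3.938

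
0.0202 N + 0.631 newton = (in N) 0.6512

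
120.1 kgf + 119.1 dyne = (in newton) 1178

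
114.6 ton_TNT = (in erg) 4.795e+18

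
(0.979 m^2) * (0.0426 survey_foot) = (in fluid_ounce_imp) 447.4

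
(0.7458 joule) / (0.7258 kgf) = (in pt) 297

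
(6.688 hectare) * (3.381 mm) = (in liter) 2.261e+05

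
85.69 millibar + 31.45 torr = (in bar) 0.1276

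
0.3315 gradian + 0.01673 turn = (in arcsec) 2.276e+04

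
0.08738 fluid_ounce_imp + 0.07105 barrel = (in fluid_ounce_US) 382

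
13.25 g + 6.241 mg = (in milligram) 1.326e+04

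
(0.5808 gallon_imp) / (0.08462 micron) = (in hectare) 3.12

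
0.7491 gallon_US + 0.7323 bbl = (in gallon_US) 31.51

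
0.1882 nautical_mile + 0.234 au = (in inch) 1.378e+12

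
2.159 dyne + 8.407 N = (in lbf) 1.89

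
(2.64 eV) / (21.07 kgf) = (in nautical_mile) 1.105e-24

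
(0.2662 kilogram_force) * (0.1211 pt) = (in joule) 0.0001115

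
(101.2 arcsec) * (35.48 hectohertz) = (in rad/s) 1.741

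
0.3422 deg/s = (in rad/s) 0.005973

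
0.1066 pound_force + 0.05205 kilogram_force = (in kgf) 0.1004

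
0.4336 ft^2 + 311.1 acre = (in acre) 311.1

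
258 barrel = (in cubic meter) 41.02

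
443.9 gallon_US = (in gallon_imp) 369.6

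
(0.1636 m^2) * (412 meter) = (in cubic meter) 67.4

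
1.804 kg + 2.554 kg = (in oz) 153.7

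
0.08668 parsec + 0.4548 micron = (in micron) 2.675e+21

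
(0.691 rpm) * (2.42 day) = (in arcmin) 5.201e+07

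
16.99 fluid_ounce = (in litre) 0.5025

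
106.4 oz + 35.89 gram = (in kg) 3.052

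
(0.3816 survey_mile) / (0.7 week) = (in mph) 0.003245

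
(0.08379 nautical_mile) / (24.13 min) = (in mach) 0.0003148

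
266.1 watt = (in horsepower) 0.3568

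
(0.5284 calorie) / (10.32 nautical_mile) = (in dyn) 11.57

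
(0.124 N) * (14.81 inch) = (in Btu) 4.421e-05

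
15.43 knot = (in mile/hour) 17.76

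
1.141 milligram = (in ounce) 4.025e-05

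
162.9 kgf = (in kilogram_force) 162.9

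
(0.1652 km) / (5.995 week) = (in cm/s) 0.004556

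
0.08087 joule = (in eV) 5.048e+17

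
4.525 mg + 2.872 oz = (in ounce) 2.872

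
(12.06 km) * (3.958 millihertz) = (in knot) 92.79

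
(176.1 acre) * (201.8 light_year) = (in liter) 1.361e+27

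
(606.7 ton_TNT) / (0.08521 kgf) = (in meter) 3.038e+12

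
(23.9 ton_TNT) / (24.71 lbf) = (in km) 9.098e+05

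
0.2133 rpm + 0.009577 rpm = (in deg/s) 1.337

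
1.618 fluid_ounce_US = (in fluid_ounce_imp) 1.684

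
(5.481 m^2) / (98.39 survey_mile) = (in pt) 0.09812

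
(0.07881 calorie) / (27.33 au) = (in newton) 8.065e-14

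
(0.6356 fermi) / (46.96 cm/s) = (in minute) 2.256e-17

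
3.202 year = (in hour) 2.805e+04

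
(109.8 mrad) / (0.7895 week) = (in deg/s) 1.318e-05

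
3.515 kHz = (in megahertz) 0.003515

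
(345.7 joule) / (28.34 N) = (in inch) 480.2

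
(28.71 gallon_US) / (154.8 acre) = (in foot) 5.692e-07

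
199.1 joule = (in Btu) 0.1887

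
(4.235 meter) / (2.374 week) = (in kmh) 1.062e-05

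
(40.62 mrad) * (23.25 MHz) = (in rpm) 9.018e+06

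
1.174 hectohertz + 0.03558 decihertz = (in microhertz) 1.174e+08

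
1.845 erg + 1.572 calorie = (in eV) 4.105e+19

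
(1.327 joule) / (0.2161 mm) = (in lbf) 1380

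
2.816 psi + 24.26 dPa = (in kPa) 19.42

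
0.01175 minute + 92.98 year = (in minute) 4.887e+07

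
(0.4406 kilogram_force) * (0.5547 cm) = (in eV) 1.496e+17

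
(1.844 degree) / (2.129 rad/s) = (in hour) 4.199e-06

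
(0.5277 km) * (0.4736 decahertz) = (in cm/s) 2.499e+05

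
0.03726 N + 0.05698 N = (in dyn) 9424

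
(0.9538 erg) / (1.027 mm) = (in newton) 9.287e-05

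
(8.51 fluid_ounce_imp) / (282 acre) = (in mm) 2.119e-07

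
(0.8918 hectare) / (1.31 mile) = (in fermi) 4.23e+15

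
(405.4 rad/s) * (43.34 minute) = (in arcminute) 3.624e+09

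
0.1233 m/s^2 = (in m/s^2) 0.1233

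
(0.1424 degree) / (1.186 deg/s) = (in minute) 0.002001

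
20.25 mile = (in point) 9.238e+07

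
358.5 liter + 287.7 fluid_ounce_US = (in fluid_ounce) 1.241e+04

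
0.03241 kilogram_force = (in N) 0.3178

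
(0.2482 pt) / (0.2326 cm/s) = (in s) 0.03764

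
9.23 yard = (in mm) 8440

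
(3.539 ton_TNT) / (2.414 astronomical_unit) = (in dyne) 4100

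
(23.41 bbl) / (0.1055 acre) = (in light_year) 9.214e-19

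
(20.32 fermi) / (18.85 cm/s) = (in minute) 1.797e-15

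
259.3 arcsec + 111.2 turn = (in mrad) 6.987e+05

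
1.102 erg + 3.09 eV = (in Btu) 1.044e-10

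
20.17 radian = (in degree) 1156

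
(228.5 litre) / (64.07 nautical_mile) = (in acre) 4.759e-10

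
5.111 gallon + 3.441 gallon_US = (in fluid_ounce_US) 1095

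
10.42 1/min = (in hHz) 0.001737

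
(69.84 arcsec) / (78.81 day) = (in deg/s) 2.849e-09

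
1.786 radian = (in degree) 102.3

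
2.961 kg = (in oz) 104.4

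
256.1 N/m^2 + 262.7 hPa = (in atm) 0.2618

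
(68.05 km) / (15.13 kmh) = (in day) 0.1874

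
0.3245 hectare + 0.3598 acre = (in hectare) 0.4701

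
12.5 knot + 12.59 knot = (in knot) 25.09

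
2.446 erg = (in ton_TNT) 5.846e-17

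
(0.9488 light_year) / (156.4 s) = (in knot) 1.116e+14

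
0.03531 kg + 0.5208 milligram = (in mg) 3.531e+04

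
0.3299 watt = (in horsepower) 0.0004424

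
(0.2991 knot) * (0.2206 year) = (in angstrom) 1.07e+16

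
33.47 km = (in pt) 9.488e+07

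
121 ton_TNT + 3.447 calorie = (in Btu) 4.798e+08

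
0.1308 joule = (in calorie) 0.03126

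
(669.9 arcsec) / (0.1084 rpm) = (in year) 9.072e-09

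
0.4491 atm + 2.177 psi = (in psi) 8.777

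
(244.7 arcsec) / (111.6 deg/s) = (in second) 0.0006091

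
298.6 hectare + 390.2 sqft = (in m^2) 2.986e+06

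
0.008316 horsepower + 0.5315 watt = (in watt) 6.733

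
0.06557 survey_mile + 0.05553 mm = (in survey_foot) 346.2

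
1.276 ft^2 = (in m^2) 0.1185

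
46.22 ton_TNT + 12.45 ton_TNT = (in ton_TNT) 58.67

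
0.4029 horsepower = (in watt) 300.4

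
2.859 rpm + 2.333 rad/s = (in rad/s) 2.632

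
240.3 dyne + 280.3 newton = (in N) 280.3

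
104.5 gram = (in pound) 0.2304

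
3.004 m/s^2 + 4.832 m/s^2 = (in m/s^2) 7.836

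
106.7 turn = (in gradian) 4.268e+04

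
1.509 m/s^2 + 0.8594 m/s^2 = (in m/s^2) 2.368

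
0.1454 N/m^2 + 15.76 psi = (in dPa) 1.087e+06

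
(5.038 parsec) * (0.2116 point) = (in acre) 2.868e+09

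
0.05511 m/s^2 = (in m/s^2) 0.05511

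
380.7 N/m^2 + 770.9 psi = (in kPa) 5316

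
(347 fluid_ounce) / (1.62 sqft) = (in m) 0.06818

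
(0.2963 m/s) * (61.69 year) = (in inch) 2.269e+10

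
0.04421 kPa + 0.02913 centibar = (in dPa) 733.4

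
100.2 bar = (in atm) 98.89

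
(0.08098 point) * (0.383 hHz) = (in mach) 3.213e-06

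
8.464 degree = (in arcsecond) 3.047e+04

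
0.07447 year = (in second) 2.348e+06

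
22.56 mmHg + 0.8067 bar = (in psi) 12.14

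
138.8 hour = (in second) 4.997e+05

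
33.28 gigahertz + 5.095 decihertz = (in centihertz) 3.328e+12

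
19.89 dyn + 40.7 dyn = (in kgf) 6.178e-05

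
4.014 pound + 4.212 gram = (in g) 1825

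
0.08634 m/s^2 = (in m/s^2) 0.08634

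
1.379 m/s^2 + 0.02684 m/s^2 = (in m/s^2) 1.406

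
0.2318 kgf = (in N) 2.273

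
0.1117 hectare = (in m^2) 1117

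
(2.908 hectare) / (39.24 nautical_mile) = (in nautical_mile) 0.0002161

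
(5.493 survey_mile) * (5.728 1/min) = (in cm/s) 8.439e+04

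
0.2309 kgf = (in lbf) 0.509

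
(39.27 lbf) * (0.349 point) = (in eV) 1.342e+17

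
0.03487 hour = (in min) 2.092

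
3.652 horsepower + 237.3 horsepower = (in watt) 1.797e+05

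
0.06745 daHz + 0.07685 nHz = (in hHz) 0.006745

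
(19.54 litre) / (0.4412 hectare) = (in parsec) 1.435e-22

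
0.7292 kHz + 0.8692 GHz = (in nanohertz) 8.692e+17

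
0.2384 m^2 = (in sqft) 2.566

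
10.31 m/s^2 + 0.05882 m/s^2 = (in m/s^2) 10.37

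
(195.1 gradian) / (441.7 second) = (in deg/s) 0.3975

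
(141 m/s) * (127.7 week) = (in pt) 3.087e+13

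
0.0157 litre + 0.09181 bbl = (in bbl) 0.09191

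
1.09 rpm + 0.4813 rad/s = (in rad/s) 0.5954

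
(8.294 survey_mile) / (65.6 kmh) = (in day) 0.008478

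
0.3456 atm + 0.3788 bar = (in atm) 0.7194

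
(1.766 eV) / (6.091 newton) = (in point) 1.317e-16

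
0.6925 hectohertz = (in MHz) 6.925e-05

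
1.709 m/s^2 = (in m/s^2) 1.709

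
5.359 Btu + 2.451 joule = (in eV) 3.531e+22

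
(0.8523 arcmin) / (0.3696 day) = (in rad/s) 7.764e-09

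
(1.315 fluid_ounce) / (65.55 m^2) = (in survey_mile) 3.686e-10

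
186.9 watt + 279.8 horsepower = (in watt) 2.088e+05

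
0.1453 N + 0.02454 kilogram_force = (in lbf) 0.08677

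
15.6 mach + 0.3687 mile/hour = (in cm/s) 5.312e+05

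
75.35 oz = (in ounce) 75.35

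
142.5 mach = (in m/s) 4.852e+04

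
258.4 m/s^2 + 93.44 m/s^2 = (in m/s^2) 351.8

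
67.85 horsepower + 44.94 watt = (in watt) 5.064e+04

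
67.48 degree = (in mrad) 1178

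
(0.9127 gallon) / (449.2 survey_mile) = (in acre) 1.181e-12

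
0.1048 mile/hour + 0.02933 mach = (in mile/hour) 22.44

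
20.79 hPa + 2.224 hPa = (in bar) 0.02301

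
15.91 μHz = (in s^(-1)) 1.591e-05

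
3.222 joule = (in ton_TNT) 7.701e-10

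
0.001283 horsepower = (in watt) 0.9567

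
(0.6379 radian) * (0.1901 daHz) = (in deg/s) 69.48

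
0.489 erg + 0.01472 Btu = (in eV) 9.693e+19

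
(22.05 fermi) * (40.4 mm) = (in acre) 2.201e-19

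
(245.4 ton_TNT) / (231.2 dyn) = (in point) 1.259e+18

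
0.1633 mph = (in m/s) 0.073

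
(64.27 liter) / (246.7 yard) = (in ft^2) 0.003067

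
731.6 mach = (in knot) 4.842e+05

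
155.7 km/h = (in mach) 0.127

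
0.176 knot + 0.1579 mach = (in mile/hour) 120.5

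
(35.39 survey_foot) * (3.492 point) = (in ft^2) 0.143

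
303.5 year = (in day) 1.108e+05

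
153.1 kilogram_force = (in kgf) 153.1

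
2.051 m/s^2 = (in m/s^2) 2.051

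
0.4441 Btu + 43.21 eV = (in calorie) 112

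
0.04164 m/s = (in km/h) 0.1499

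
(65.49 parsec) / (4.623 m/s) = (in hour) 1.214e+14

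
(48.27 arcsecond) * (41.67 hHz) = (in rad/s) 0.9752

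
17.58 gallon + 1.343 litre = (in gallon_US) 17.93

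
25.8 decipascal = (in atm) 2.546e-05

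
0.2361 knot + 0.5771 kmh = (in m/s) 0.2818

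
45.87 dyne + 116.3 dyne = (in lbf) 0.0003646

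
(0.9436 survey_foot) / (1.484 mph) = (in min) 0.007226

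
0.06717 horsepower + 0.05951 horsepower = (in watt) 94.47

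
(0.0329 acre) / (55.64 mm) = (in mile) 1.487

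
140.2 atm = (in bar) 142.1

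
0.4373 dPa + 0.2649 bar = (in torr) 198.7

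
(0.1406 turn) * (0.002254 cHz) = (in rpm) 0.0001901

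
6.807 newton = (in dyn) 6.807e+05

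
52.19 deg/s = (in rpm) 8.698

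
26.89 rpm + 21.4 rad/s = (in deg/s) 1387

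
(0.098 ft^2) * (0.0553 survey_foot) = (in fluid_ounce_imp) 5.401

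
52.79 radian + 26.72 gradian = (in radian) 53.21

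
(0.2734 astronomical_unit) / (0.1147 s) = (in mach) 1.047e+09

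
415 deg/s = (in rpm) 69.17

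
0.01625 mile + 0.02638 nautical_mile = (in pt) 2.126e+05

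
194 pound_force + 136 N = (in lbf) 224.6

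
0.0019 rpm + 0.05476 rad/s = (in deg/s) 3.149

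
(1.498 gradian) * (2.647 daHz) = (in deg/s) 35.69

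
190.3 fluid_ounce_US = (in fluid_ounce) 190.3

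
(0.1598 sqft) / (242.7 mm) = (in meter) 0.06117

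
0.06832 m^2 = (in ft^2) 0.7354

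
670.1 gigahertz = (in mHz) 6.701e+14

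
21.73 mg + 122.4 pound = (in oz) 1958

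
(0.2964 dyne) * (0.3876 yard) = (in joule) 1.051e-06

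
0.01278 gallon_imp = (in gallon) 0.01535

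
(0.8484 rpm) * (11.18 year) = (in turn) 4.985e+06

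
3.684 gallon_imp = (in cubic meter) 0.01675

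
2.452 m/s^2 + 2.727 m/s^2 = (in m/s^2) 5.179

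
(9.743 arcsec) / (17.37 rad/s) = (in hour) 7.554e-10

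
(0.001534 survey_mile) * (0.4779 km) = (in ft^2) 1.27e+04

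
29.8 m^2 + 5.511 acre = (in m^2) 2.233e+04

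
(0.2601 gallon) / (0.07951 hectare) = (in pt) 0.00351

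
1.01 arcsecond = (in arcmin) 0.01683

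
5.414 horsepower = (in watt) 4037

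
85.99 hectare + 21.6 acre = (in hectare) 94.73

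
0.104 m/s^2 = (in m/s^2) 0.104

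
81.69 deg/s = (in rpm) 13.62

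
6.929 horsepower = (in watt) 5167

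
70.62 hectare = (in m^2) 7.062e+05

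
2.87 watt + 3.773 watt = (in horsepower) 0.008908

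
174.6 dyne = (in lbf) 0.0003925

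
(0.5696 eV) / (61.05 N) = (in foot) 4.904e-21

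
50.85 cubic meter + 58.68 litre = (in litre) 5.091e+04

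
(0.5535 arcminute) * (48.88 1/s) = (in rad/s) 0.00787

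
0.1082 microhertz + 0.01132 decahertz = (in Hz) 0.1132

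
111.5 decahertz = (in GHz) 1.115e-06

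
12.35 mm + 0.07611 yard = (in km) 8.194e-05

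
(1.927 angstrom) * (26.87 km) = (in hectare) 5.178e-10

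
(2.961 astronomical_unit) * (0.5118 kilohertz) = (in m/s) 2.267e+14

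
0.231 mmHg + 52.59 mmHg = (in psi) 1.021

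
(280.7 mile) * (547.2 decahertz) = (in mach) 7.26e+06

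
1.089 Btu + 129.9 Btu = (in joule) 1.382e+05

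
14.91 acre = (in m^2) 6.034e+04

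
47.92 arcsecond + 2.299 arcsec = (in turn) 3.875e-05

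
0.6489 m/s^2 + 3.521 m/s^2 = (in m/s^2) 4.17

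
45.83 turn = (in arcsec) 5.94e+07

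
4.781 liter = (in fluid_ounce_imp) 168.3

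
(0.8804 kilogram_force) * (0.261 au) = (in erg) 3.371e+18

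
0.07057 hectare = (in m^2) 705.7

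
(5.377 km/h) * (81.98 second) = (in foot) 401.7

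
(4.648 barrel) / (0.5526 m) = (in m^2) 1.337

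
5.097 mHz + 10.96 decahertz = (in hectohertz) 1.096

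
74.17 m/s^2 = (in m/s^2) 74.17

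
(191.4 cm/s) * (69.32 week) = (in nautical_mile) 4.333e+04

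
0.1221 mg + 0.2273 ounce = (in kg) 0.006444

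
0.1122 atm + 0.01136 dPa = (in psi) 1.649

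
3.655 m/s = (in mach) 0.01073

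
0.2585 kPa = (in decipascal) 2585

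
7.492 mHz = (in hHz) 7.492e-05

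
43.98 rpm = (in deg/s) 263.9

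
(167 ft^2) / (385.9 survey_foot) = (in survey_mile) 8.196e-05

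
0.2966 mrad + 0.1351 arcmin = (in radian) 0.0003359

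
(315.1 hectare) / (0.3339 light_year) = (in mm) 9.975e-07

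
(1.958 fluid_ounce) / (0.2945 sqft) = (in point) 5.999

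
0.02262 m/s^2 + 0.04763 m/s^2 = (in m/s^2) 0.07025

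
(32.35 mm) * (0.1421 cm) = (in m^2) 4.597e-05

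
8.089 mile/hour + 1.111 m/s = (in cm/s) 472.7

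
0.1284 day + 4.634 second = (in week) 0.01835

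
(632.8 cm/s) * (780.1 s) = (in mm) 4.936e+06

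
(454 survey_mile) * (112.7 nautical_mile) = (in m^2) 1.525e+11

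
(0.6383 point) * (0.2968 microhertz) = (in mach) 1.963e-13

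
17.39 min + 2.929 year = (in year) 2.929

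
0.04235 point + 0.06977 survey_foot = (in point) 60.32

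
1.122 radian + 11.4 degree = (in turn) 0.2102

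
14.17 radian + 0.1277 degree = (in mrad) 1.417e+04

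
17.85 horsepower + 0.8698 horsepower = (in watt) 1.396e+04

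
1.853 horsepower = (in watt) 1382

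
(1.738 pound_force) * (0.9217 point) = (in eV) 1.569e+16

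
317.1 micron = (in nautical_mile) 1.712e-07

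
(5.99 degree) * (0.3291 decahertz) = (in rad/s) 0.3441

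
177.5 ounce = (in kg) 5.032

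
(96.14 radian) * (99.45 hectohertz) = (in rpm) 9.13e+06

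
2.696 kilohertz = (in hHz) 26.96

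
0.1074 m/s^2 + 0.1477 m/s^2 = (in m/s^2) 0.2551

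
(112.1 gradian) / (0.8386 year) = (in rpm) 6.358e-07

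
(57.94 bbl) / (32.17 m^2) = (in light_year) 3.027e-17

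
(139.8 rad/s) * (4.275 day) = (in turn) 8.218e+06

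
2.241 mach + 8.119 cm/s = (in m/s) 763.1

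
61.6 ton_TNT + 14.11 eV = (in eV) 1.609e+30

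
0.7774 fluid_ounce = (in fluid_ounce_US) 0.7774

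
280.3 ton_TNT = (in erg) 1.173e+19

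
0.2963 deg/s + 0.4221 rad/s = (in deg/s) 24.48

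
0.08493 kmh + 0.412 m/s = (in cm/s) 43.56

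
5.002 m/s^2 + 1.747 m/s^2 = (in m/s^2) 6.749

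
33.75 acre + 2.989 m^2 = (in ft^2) 1.47e+06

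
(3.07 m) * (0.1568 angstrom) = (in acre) 1.19e-14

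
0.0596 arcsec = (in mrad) 0.0002889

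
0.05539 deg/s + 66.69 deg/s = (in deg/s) 66.75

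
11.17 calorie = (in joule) 46.74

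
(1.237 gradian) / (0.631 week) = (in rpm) 4.862e-07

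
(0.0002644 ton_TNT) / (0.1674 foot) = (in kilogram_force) 2.211e+06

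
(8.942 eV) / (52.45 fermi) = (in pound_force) 6.141e-06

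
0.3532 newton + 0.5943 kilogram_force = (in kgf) 0.6303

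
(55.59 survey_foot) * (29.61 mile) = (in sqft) 8.691e+06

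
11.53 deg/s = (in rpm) 1.922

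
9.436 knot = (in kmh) 17.48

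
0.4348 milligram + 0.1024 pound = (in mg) 4.645e+04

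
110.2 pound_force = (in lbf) 110.2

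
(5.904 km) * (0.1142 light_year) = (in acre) 1.576e+15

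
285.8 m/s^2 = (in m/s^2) 285.8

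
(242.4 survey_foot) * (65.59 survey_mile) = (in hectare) 779.9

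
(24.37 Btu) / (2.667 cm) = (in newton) 9.641e+05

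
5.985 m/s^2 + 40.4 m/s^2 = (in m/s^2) 46.38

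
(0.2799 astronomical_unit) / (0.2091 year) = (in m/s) 6350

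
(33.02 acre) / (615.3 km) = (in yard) 0.2375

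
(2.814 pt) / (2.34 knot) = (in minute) 1.374e-05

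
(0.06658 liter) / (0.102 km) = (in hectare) 6.527e-11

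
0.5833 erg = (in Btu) 5.529e-11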